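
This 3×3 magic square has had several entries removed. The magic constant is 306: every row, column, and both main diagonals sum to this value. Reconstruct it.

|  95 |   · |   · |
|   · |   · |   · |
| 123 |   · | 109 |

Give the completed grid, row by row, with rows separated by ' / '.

From row 3, 306 − (123 + 109) gives (3,2) = 74.
Using column 1: 95 + 123 + ? → (2,1) = 306 − 218 = 88.
Main diagonal must total 306; the given cells sum to 204, so (2,2) = 102.
Anti-diagonal needs 306; the known cells sum to 225, so (1,3) = 81.
From row 1, 306 − (95 + 81) gives (1,2) = 130.
From row 2, 306 − (88 + 102) gives (2,3) = 116.

95 130 81 / 88 102 116 / 123 74 109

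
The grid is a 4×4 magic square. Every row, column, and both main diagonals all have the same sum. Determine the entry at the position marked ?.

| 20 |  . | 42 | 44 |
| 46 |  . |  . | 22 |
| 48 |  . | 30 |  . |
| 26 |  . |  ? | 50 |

36

Column 1 is complete and sums to 140; that is the magic constant.
Row 1: 20 + 42 + 44 + ? = 140, so (1,2) = 34.
Using column 4: 44 + 22 + 50 + ? → (3,4) = 140 − 116 = 24.
The remaining cell in main diagonal is (2,2) = 140 − 100 = 40.
Row 2 needs 140; the known cells sum to 108, so (2,3) = 32.
From row 3, 140 − (48 + 30 + 24) gives (3,2) = 38.
From column 2, 140 − (34 + 40 + 38) gives (4,2) = 28.
Column 3 must total 140; the given cells sum to 104, so (4,3) = 36.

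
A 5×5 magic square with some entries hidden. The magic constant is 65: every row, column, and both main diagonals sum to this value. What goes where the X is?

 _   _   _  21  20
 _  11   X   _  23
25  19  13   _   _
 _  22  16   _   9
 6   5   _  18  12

10

The remaining cell in row 5 is (5,3) = 65 − 41 = 24.
Column 2 must total 65; the given cells sum to 57, so (1,2) = 8.
Using column 5: 20 + 23 + 9 + 12 + ? → (3,5) = 65 − 64 = 1.
Using anti-diagonal: 20 + 13 + 22 + 6 + ? → (2,4) = 65 − 61 = 4.
The remaining cell in row 3 is (3,4) = 65 − 58 = 7.
From column 4, 65 − (21 + 4 + 7 + 18) gives (4,4) = 15.
Main diagonal must total 65; the given cells sum to 51, so (1,1) = 14.
From row 1, 65 − (14 + 8 + 21 + 20) gives (1,3) = 2.
Row 4 needs 65; the known cells sum to 62, so (4,1) = 3.
From column 1, 65 − (14 + 25 + 3 + 6) gives (2,1) = 17.
From column 3, 65 − (2 + 13 + 16 + 24) gives (2,3) = 10.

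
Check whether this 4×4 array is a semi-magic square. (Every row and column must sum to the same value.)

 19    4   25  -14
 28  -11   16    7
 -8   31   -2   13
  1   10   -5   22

Row 1: 19 + 4 + 25 + (-14) = 34.
Row 2: 28 + (-11) + 16 + 7 = 40.
Row 3: -8 + 31 + (-2) + 13 = 34.
Row 4: 1 + 10 + (-5) + 22 = 28.
Column 1: 19 + 28 + (-8) + 1 = 40.
Column 2: 4 + (-11) + 31 + 10 = 34.
Column 3: 25 + 16 + (-2) + (-5) = 34.
Column 4: -14 + 7 + 13 + 22 = 28.

No — column 3 sums to 34 but row 4 sums to 28.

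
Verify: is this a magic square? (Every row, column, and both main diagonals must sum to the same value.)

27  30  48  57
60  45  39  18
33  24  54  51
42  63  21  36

Row 1: 27 + 30 + 48 + 57 = 162.
Row 2: 60 + 45 + 39 + 18 = 162.
Row 3: 33 + 24 + 54 + 51 = 162.
Row 4: 42 + 63 + 21 + 36 = 162.
Column 1: 27 + 60 + 33 + 42 = 162.
Column 2: 30 + 45 + 24 + 63 = 162.
Column 3: 48 + 39 + 54 + 21 = 162.
Column 4: 57 + 18 + 51 + 36 = 162.
Main diagonal: 27 + 45 + 54 + 36 = 162.
Anti-diagonal: 57 + 39 + 24 + 42 = 162.
All lines sum to 162.

Yes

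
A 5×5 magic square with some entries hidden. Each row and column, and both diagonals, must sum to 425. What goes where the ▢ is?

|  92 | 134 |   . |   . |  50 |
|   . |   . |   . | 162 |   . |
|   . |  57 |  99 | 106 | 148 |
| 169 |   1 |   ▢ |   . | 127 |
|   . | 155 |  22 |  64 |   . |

43

Row 3 needs 425; the known cells sum to 410, so (3,1) = 15.
The remaining cell in column 2 is (2,2) = 425 − 347 = 78.
Anti-diagonal needs 425; the known cells sum to 312, so (5,1) = 113.
The remaining cell in row 5 is (5,5) = 425 − 354 = 71.
Using column 1: 92 + 15 + 169 + 113 + ? → (2,1) = 425 − 389 = 36.
Column 5 must total 425; the given cells sum to 396, so (2,5) = 29.
The remaining cell in main diagonal is (4,4) = 425 − 340 = 85.
From row 2, 425 − (36 + 78 + 162 + 29) gives (2,3) = 120.
Row 4 must total 425; the given cells sum to 382, so (4,3) = 43.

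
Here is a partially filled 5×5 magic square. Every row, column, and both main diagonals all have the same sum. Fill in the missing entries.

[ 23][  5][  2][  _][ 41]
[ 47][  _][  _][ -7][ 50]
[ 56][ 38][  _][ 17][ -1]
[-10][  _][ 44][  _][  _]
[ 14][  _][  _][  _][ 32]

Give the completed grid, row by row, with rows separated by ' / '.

23 5 2 59 41 / 47 29 11 -7 50 / 56 38 20 17 -1 / -10 62 44 26 8 / 14 -4 53 35 32

Column 1 is already complete: 23 + 47 + 56 + -10 + 14 = 130, so that is the magic constant.
Using row 1: 23 + 5 + 2 + 41 + ? → (1,4) = 130 − 71 = 59.
Row 3 must total 130; the given cells sum to 110, so (3,3) = 20.
From column 5, 130 − (41 + 50 + (-1) + 32) gives (4,5) = 8.
Using anti-diagonal: 41 + (-7) + 20 + 14 + ? → (4,2) = 130 − 68 = 62.
The remaining cell in row 4 is (4,4) = 130 − 104 = 26.
Column 4 needs 130; the known cells sum to 95, so (5,4) = 35.
From main diagonal, 130 − (23 + 20 + 26 + 32) gives (2,2) = 29.
Row 2: 47 + 29 + (-7) + 50 + ? = 130, so (2,3) = 11.
Column 2: 5 + 29 + 38 + 62 + ? = 130, so (5,2) = -4.
Column 3 must total 130; the given cells sum to 77, so (5,3) = 53.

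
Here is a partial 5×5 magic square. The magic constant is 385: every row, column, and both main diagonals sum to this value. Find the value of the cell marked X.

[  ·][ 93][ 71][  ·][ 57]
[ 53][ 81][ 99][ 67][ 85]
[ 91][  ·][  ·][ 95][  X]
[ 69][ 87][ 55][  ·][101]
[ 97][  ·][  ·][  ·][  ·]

From row 4, 385 − (69 + 87 + 55 + 101) gives (4,4) = 73.
From column 1, 385 − (53 + 91 + 69 + 97) gives (1,1) = 75.
Using anti-diagonal: 57 + 67 + 87 + 97 + ? → (3,3) = 385 − 308 = 77.
From row 1, 385 − (75 + 93 + 71 + 57) gives (1,4) = 89.
Using column 3: 71 + 99 + 77 + 55 + ? → (5,3) = 385 − 302 = 83.
Column 4 needs 385; the known cells sum to 324, so (5,4) = 61.
The remaining cell in main diagonal is (5,5) = 385 − 306 = 79.
Row 5 must total 385; the given cells sum to 320, so (5,2) = 65.
Column 2 needs 385; the known cells sum to 326, so (3,2) = 59.
Using column 5: 57 + 85 + 101 + 79 + ? → (3,5) = 385 − 322 = 63.

63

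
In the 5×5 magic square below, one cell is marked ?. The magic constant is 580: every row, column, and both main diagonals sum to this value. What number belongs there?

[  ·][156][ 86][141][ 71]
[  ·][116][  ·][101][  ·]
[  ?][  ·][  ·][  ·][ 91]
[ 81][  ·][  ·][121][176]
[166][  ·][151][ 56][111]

Row 1 needs 580; the known cells sum to 454, so (1,1) = 126.
Using row 5: 166 + 151 + 56 + 111 + ? → (5,2) = 580 − 484 = 96.
The remaining cell in column 4 is (3,4) = 580 − 419 = 161.
From column 5, 580 − (71 + 91 + 176 + 111) gives (2,5) = 131.
Main diagonal needs 580; the known cells sum to 474, so (3,3) = 106.
Anti-diagonal: 71 + 101 + 106 + 166 + ? = 580, so (4,2) = 136.
Using row 4: 81 + 136 + 121 + 176 + ? → (4,3) = 580 − 514 = 66.
From column 2, 580 − (156 + 116 + 136 + 96) gives (3,2) = 76.
Column 3: 86 + 106 + 66 + 151 + ? = 580, so (2,3) = 171.
Using row 2: 116 + 171 + 101 + 131 + ? → (2,1) = 580 − 519 = 61.
Row 3 needs 580; the known cells sum to 434, so (3,1) = 146.

146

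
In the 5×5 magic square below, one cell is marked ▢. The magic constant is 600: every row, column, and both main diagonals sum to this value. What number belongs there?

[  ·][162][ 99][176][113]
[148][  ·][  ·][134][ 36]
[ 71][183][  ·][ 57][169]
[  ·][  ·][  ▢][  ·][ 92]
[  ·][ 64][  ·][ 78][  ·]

43

Using row 1: 162 + 99 + 176 + 113 + ? → (1,1) = 600 − 550 = 50.
Using row 3: 71 + 183 + 57 + 169 + ? → (3,3) = 600 − 480 = 120.
From column 4, 600 − (176 + 134 + 57 + 78) gives (4,4) = 155.
Column 5: 113 + 36 + 169 + 92 + ? = 600, so (5,5) = 190.
Main diagonal must total 600; the given cells sum to 515, so (2,2) = 85.
From row 2, 600 − (148 + 85 + 134 + 36) gives (2,3) = 197.
The remaining cell in column 2 is (4,2) = 600 − 494 = 106.
Anti-diagonal must total 600; the given cells sum to 473, so (5,1) = 127.
From row 5, 600 − (127 + 64 + 78 + 190) gives (5,3) = 141.
The remaining cell in column 1 is (4,1) = 600 − 396 = 204.
Using column 3: 99 + 197 + 120 + 141 + ? → (4,3) = 600 − 557 = 43.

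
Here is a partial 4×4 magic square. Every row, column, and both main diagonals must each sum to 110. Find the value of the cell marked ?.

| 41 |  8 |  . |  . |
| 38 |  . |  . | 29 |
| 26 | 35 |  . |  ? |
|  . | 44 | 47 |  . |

Column 1 must total 110; the given cells sum to 105, so (4,1) = 5.
From column 2, 110 − (8 + 35 + 44) gives (2,2) = 23.
Row 2: 38 + 23 + 29 + ? = 110, so (2,3) = 20.
Row 4: 5 + 44 + 47 + ? = 110, so (4,4) = 14.
The remaining cell in main diagonal is (3,3) = 110 − 78 = 32.
Using anti-diagonal: 20 + 35 + 5 + ? → (1,4) = 110 − 60 = 50.
Row 1: 41 + 8 + 50 + ? = 110, so (1,3) = 11.
The remaining cell in row 3 is (3,4) = 110 − 93 = 17.

17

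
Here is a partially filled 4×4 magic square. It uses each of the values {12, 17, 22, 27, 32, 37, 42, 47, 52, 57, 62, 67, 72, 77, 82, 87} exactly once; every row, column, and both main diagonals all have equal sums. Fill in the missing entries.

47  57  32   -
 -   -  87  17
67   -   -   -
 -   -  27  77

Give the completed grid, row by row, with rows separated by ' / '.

The 16 entries sum to 792, so each line sums to 792/4 = 198.
Row 1 must total 198; the given cells sum to 136, so (1,4) = 62.
Column 3 needs 198; the known cells sum to 146, so (3,3) = 52.
Column 4 needs 198; the known cells sum to 156, so (3,4) = 42.
Main diagonal needs 198; the known cells sum to 176, so (2,2) = 22.
Row 2 needs 198; the known cells sum to 126, so (2,1) = 72.
The remaining cell in row 3 is (3,2) = 198 − 161 = 37.
Column 1 needs 198; the known cells sum to 186, so (4,1) = 12.
Column 2 must total 198; the given cells sum to 116, so (4,2) = 82.

47 57 32 62 / 72 22 87 17 / 67 37 52 42 / 12 82 27 77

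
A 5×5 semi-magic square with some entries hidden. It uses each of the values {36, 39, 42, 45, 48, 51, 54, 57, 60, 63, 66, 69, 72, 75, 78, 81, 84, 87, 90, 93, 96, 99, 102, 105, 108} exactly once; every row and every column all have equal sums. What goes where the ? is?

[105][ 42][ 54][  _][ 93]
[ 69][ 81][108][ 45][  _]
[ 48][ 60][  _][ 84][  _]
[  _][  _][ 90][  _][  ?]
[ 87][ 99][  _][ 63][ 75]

The 25 entries sum to 1800, so each line sums to 1800/5 = 360.
Row 1: 105 + 42 + 54 + 93 + ? = 360, so (1,4) = 66.
The remaining cell in row 2 is (2,5) = 360 − 303 = 57.
The remaining cell in row 5 is (5,3) = 360 − 324 = 36.
Column 1 needs 360; the known cells sum to 309, so (4,1) = 51.
Using column 2: 42 + 81 + 60 + 99 + ? → (4,2) = 360 − 282 = 78.
Column 3 needs 360; the known cells sum to 288, so (3,3) = 72.
Using column 4: 66 + 45 + 84 + 63 + ? → (4,4) = 360 − 258 = 102.
The remaining cell in row 3 is (3,5) = 360 − 264 = 96.
Using row 4: 51 + 78 + 90 + 102 + ? → (4,5) = 360 − 321 = 39.

39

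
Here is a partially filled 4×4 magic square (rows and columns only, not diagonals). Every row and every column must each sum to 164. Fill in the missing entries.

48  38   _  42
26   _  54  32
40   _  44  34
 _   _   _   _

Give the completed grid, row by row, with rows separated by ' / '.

48 38 36 42 / 26 52 54 32 / 40 46 44 34 / 50 28 30 56

Row 1 must total 164; the given cells sum to 128, so (1,3) = 36.
Row 2 must total 164; the given cells sum to 112, so (2,2) = 52.
Row 3: 40 + 44 + 34 + ? = 164, so (3,2) = 46.
Column 1 needs 164; the known cells sum to 114, so (4,1) = 50.
Using column 2: 38 + 52 + 46 + ? → (4,2) = 164 − 136 = 28.
Column 3 must total 164; the given cells sum to 134, so (4,3) = 30.
Column 4 must total 164; the given cells sum to 108, so (4,4) = 56.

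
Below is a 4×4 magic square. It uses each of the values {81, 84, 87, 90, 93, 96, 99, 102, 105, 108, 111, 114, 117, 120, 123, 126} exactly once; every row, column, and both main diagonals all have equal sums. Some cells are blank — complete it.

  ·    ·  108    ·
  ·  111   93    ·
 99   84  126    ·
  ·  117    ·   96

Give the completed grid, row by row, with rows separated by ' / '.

The 16 entries sum to 1656, so each line sums to 1656/4 = 414.
The remaining cell in row 3 is (3,4) = 414 − 309 = 105.
Column 2: 111 + 84 + 117 + ? = 414, so (1,2) = 102.
Column 3: 108 + 93 + 126 + ? = 414, so (4,3) = 87.
Using main diagonal: 111 + 126 + 96 + ? → (1,1) = 414 − 333 = 81.
Row 1: 81 + 102 + 108 + ? = 414, so (1,4) = 123.
Using row 4: 117 + 87 + 96 + ? → (4,1) = 414 − 300 = 114.
Column 1: 81 + 99 + 114 + ? = 414, so (2,1) = 120.
The remaining cell in column 4 is (2,4) = 414 − 324 = 90.

81 102 108 123 / 120 111 93 90 / 99 84 126 105 / 114 117 87 96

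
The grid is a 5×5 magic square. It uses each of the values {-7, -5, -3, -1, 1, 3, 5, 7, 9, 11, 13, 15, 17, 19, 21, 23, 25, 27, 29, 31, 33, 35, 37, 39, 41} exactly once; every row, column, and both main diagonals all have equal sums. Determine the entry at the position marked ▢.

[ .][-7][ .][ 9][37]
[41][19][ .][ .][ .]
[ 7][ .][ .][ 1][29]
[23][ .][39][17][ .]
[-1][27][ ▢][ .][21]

The 25 entries sum to 425, so each line sums to 425/5 = 85.
From column 1, 85 − (41 + 7 + 23 + (-1)) gives (1,1) = 15.
Main diagonal must total 85; the given cells sum to 72, so (3,3) = 13.
From row 1, 85 − (15 + (-7) + 9 + 37) gives (1,3) = 31.
The remaining cell in row 3 is (3,2) = 85 − 50 = 35.
From column 2, 85 − (-7 + 19 + 35 + 27) gives (4,2) = 11.
Anti-diagonal needs 85; the known cells sum to 60, so (2,4) = 25.
Using row 4: 23 + 11 + 39 + 17 + ? → (4,5) = 85 − 90 = -5.
Column 4 must total 85; the given cells sum to 52, so (5,4) = 33.
Column 5: 37 + 29 + (-5) + 21 + ? = 85, so (2,5) = 3.
The remaining cell in row 2 is (2,3) = 85 − 88 = -3.
The remaining cell in row 5 is (5,3) = 85 − 80 = 5.

5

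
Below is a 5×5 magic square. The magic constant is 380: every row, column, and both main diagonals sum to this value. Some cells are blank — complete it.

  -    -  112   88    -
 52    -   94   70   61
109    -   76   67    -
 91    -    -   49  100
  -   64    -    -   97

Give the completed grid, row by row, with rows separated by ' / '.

Row 2 needs 380; the known cells sum to 277, so (2,2) = 103.
The remaining cell in column 4 is (5,4) = 380 − 274 = 106.
Main diagonal needs 380; the known cells sum to 325, so (1,1) = 55.
The remaining cell in column 1 is (5,1) = 380 − 307 = 73.
Row 5: 73 + 64 + 106 + 97 + ? = 380, so (5,3) = 40.
Column 3: 112 + 94 + 76 + 40 + ? = 380, so (4,3) = 58.
Using row 4: 91 + 58 + 49 + 100 + ? → (4,2) = 380 − 298 = 82.
From anti-diagonal, 380 − (70 + 76 + 82 + 73) gives (1,5) = 79.
Using row 1: 55 + 112 + 88 + 79 + ? → (1,2) = 380 − 334 = 46.
Using column 2: 46 + 103 + 82 + 64 + ? → (3,2) = 380 − 295 = 85.
Using column 5: 79 + 61 + 100 + 97 + ? → (3,5) = 380 − 337 = 43.

55 46 112 88 79 / 52 103 94 70 61 / 109 85 76 67 43 / 91 82 58 49 100 / 73 64 40 106 97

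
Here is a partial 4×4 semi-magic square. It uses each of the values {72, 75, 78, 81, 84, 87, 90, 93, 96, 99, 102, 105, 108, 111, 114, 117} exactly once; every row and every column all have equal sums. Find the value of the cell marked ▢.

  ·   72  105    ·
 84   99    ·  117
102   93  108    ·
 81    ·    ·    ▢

96

The 16 entries sum to 1512, so each line sums to 1512/4 = 378.
Using row 2: 84 + 99 + 117 + ? → (2,3) = 378 − 300 = 78.
Row 3 must total 378; the given cells sum to 303, so (3,4) = 75.
Column 1 needs 378; the known cells sum to 267, so (1,1) = 111.
Column 2 needs 378; the known cells sum to 264, so (4,2) = 114.
Using column 3: 105 + 78 + 108 + ? → (4,3) = 378 − 291 = 87.
Using row 1: 111 + 72 + 105 + ? → (1,4) = 378 − 288 = 90.
From row 4, 378 − (81 + 114 + 87) gives (4,4) = 96.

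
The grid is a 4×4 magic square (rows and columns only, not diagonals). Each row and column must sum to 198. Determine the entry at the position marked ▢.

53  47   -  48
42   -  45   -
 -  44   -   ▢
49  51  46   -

43

Using row 1: 53 + 47 + 48 + ? → (1,3) = 198 − 148 = 50.
Row 4 needs 198; the known cells sum to 146, so (4,4) = 52.
From column 1, 198 − (53 + 42 + 49) gives (3,1) = 54.
Using column 2: 47 + 44 + 51 + ? → (2,2) = 198 − 142 = 56.
Using column 3: 50 + 45 + 46 + ? → (3,3) = 198 − 141 = 57.
Row 2: 42 + 56 + 45 + ? = 198, so (2,4) = 55.
From row 3, 198 − (54 + 44 + 57) gives (3,4) = 43.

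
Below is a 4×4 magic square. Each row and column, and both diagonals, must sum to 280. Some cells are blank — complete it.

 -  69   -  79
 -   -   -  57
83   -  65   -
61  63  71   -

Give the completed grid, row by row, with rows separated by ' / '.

55 69 77 79 / 81 75 67 57 / 83 73 65 59 / 61 63 71 85

From row 4, 280 − (61 + 63 + 71) gives (4,4) = 85.
Column 4 needs 280; the known cells sum to 221, so (3,4) = 59.
Row 3 must total 280; the given cells sum to 207, so (3,2) = 73.
Using column 2: 69 + 73 + 63 + ? → (2,2) = 280 − 205 = 75.
Main diagonal needs 280; the known cells sum to 225, so (1,1) = 55.
The remaining cell in anti-diagonal is (2,3) = 280 − 213 = 67.
Row 1: 55 + 69 + 79 + ? = 280, so (1,3) = 77.
Row 2 must total 280; the given cells sum to 199, so (2,1) = 81.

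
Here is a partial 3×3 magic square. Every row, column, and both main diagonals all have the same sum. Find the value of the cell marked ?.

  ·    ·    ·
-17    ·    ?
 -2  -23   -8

Row 3 is complete and sums to -33; that is the magic constant.
Using column 1: -17 + (-2) + ? → (1,1) = -33 − (-19) = -14.
The remaining cell in main diagonal is (2,2) = -33 − (-22) = -11.
Anti-diagonal must total -33; the given cells sum to -13, so (1,3) = -20.
Row 1 needs -33; the known cells sum to -34, so (1,2) = 1.
The remaining cell in row 2 is (2,3) = -33 − (-28) = -5.

-5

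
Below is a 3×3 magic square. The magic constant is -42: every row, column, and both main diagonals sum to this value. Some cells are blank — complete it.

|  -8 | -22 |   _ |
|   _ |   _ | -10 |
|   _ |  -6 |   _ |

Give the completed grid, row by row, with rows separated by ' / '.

Row 1 needs -42; the known cells sum to -30, so (1,3) = -12.
From column 2, -42 − (-22 + (-6)) gives (2,2) = -14.
Column 3 must total -42; the given cells sum to -22, so (3,3) = -20.
From anti-diagonal, -42 − (-12 + (-14)) gives (3,1) = -16.
Row 2 must total -42; the given cells sum to -24, so (2,1) = -18.

-8 -22 -12 / -18 -14 -10 / -16 -6 -20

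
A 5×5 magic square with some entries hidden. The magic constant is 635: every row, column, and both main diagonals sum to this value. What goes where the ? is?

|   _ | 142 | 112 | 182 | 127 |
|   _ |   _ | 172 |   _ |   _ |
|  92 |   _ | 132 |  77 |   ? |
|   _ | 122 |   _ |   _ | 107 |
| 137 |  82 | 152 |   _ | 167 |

Row 1 must total 635; the given cells sum to 563, so (1,1) = 72.
Row 5 must total 635; the given cells sum to 538, so (5,4) = 97.
Using column 3: 112 + 172 + 132 + 152 + ? → (4,3) = 635 − 568 = 67.
The remaining cell in anti-diagonal is (2,4) = 635 − 518 = 117.
Column 4 must total 635; the given cells sum to 473, so (4,4) = 162.
Main diagonal must total 635; the given cells sum to 533, so (2,2) = 102.
The remaining cell in row 4 is (4,1) = 635 − 458 = 177.
Column 1 needs 635; the known cells sum to 478, so (2,1) = 157.
Column 2: 142 + 102 + 122 + 82 + ? = 635, so (3,2) = 187.
Row 2 must total 635; the given cells sum to 548, so (2,5) = 87.
Row 3 needs 635; the known cells sum to 488, so (3,5) = 147.

147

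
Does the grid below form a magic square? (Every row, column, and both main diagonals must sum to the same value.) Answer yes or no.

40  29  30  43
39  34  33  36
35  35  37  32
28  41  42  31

Row 1: 40 + 29 + 30 + 43 = 142.
Row 2: 39 + 34 + 33 + 36 = 142.
Row 3: 35 + 35 + 37 + 32 = 139.
Row 4: 28 + 41 + 42 + 31 = 142.
Column 1: 40 + 39 + 35 + 28 = 142.
Column 2: 29 + 34 + 35 + 41 = 139.
Column 3: 30 + 33 + 37 + 42 = 142.
Column 4: 43 + 36 + 32 + 31 = 142.
Main diagonal: 40 + 34 + 37 + 31 = 142.
Anti-diagonal: 43 + 33 + 35 + 28 = 139.

No — anti-diagonal sums to 139 but column 1 sums to 142.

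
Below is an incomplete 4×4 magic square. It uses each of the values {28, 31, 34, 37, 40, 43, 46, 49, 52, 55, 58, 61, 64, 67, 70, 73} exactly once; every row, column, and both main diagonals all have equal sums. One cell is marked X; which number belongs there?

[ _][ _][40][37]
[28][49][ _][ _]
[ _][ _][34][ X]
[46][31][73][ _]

The 16 entries sum to 808, so each line sums to 808/4 = 202.
The remaining cell in row 4 is (4,4) = 202 − 150 = 52.
From column 3, 202 − (40 + 34 + 73) gives (2,3) = 55.
Main diagonal: 49 + 34 + 52 + ? = 202, so (1,1) = 67.
Anti-diagonal must total 202; the given cells sum to 138, so (3,2) = 64.
Row 1: 67 + 40 + 37 + ? = 202, so (1,2) = 58.
Row 2: 28 + 49 + 55 + ? = 202, so (2,4) = 70.
Column 1 needs 202; the known cells sum to 141, so (3,1) = 61.
Using column 4: 37 + 70 + 52 + ? → (3,4) = 202 − 159 = 43.

43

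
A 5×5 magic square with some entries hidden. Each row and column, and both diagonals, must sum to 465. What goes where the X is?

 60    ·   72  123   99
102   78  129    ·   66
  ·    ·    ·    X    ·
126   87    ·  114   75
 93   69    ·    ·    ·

57

From row 1, 465 − (60 + 72 + 123 + 99) gives (1,2) = 111.
The remaining cell in row 2 is (2,4) = 465 − 375 = 90.
Using row 4: 126 + 87 + 114 + 75 + ? → (4,3) = 465 − 402 = 63.
Column 1: 60 + 102 + 126 + 93 + ? = 465, so (3,1) = 84.
Column 2 needs 465; the known cells sum to 345, so (3,2) = 120.
Anti-diagonal needs 465; the known cells sum to 369, so (3,3) = 96.
Column 3 needs 465; the known cells sum to 360, so (5,3) = 105.
From main diagonal, 465 − (60 + 78 + 96 + 114) gives (5,5) = 117.
From row 5, 465 − (93 + 69 + 105 + 117) gives (5,4) = 81.
Using column 4: 123 + 90 + 114 + 81 + ? → (3,4) = 465 − 408 = 57.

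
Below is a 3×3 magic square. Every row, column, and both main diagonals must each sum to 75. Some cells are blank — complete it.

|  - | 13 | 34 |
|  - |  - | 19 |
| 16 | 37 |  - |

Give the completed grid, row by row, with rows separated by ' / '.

From row 1, 75 − (13 + 34) gives (1,1) = 28.
The remaining cell in row 3 is (3,3) = 75 − 53 = 22.
Column 1: 28 + 16 + ? = 75, so (2,1) = 31.
Column 2 must total 75; the given cells sum to 50, so (2,2) = 25.

28 13 34 / 31 25 19 / 16 37 22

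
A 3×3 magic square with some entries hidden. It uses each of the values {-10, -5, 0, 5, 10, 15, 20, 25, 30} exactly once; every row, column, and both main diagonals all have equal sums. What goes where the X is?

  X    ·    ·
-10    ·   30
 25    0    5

15

The 9 entries sum to 90, so each line sums to 90/3 = 30.
Row 2 needs 30; the known cells sum to 20, so (2,2) = 10.
Column 1 needs 30; the known cells sum to 15, so (1,1) = 15.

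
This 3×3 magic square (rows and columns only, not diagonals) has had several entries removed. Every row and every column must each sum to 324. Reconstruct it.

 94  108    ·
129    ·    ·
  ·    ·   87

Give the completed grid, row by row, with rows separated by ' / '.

94 108 122 / 129 80 115 / 101 136 87

The remaining cell in row 1 is (1,3) = 324 − 202 = 122.
Column 1: 94 + 129 + ? = 324, so (3,1) = 101.
The remaining cell in column 3 is (2,3) = 324 − 209 = 115.
Using row 2: 129 + 115 + ? → (2,2) = 324 − 244 = 80.
The remaining cell in row 3 is (3,2) = 324 − 188 = 136.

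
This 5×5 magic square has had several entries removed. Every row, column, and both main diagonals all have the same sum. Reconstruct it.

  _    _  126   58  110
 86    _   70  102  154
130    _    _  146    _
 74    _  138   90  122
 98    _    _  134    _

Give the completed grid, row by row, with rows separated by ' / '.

Column 4 is already complete: 58 + 102 + 146 + 90 + 134 = 530, so that is the magic constant.
The remaining cell in row 2 is (2,2) = 530 − 412 = 118.
The remaining cell in row 4 is (4,2) = 530 − 424 = 106.
Column 1 must total 530; the given cells sum to 388, so (1,1) = 142.
The remaining cell in anti-diagonal is (3,3) = 530 − 416 = 114.
The remaining cell in row 1 is (1,2) = 530 − 436 = 94.
The remaining cell in column 3 is (5,3) = 530 − 448 = 82.
Main diagonal needs 530; the known cells sum to 464, so (5,5) = 66.
From row 5, 530 − (98 + 82 + 134 + 66) gives (5,2) = 150.
Column 2: 94 + 118 + 106 + 150 + ? = 530, so (3,2) = 62.
Using column 5: 110 + 154 + 122 + 66 + ? → (3,5) = 530 − 452 = 78.

142 94 126 58 110 / 86 118 70 102 154 / 130 62 114 146 78 / 74 106 138 90 122 / 98 150 82 134 66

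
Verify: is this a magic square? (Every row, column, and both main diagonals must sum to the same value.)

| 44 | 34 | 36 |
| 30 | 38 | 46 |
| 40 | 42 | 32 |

Yes

Row 1: 44 + 34 + 36 = 114.
Row 2: 30 + 38 + 46 = 114.
Row 3: 40 + 42 + 32 = 114.
Column 1: 44 + 30 + 40 = 114.
Column 2: 34 + 38 + 42 = 114.
Column 3: 36 + 46 + 32 = 114.
Main diagonal: 44 + 38 + 32 = 114.
Anti-diagonal: 36 + 38 + 40 = 114.
All lines sum to 114.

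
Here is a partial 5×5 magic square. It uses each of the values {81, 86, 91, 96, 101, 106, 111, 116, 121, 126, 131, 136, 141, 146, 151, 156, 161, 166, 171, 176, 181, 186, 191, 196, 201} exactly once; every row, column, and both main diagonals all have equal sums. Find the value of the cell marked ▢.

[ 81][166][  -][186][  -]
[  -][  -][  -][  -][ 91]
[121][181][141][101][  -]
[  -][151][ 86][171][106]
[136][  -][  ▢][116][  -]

The 25 entries sum to 3525, so each line sums to 3525/5 = 705.
Row 3 must total 705; the given cells sum to 544, so (3,5) = 161.
Row 4 must total 705; the given cells sum to 514, so (4,1) = 191.
Column 1 needs 705; the known cells sum to 529, so (2,1) = 176.
From column 4, 705 − (186 + 101 + 171 + 116) gives (2,4) = 131.
Anti-diagonal: 131 + 141 + 151 + 136 + ? = 705, so (1,5) = 146.
Row 1 must total 705; the given cells sum to 579, so (1,3) = 126.
Using column 5: 146 + 91 + 161 + 106 + ? → (5,5) = 705 − 504 = 201.
Main diagonal needs 705; the known cells sum to 594, so (2,2) = 111.
Row 2: 176 + 111 + 131 + 91 + ? = 705, so (2,3) = 196.
The remaining cell in column 2 is (5,2) = 705 − 609 = 96.
Column 3 must total 705; the given cells sum to 549, so (5,3) = 156.

156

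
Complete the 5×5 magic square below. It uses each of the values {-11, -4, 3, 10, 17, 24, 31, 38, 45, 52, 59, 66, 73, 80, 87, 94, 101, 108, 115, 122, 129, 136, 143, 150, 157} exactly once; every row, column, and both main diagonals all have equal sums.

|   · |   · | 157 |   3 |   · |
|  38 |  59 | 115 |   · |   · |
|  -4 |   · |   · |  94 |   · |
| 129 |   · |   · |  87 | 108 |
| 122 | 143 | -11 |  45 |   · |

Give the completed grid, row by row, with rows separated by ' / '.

The 25 entries sum to 1825, so each line sums to 1825/5 = 365.
Using row 5: 122 + 143 + (-11) + 45 + ? → (5,5) = 365 − 299 = 66.
From column 1, 365 − (38 + (-4) + 129 + 122) gives (1,1) = 80.
Using column 4: 3 + 94 + 87 + 45 + ? → (2,4) = 365 − 229 = 136.
The remaining cell in main diagonal is (3,3) = 365 − 292 = 73.
From row 2, 365 − (38 + 59 + 115 + 136) gives (2,5) = 17.
The remaining cell in column 3 is (4,3) = 365 − 334 = 31.
Using row 4: 129 + 31 + 87 + 108 + ? → (4,2) = 365 − 355 = 10.
Using anti-diagonal: 136 + 73 + 10 + 122 + ? → (1,5) = 365 − 341 = 24.
Row 1: 80 + 157 + 3 + 24 + ? = 365, so (1,2) = 101.
Column 2 must total 365; the given cells sum to 313, so (3,2) = 52.
Column 5 must total 365; the given cells sum to 215, so (3,5) = 150.

80 101 157 3 24 / 38 59 115 136 17 / -4 52 73 94 150 / 129 10 31 87 108 / 122 143 -11 45 66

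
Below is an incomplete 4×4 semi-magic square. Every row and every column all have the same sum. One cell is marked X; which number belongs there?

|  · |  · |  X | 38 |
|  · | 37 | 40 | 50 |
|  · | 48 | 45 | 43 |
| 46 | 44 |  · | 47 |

Column 4 is complete and sums to 178; that is the magic constant.
Row 2: 37 + 40 + 50 + ? = 178, so (2,1) = 51.
Row 3: 48 + 45 + 43 + ? = 178, so (3,1) = 42.
Row 4: 46 + 44 + 47 + ? = 178, so (4,3) = 41.
Column 1 needs 178; the known cells sum to 139, so (1,1) = 39.
The remaining cell in column 2 is (1,2) = 178 − 129 = 49.
Column 3 must total 178; the given cells sum to 126, so (1,3) = 52.

52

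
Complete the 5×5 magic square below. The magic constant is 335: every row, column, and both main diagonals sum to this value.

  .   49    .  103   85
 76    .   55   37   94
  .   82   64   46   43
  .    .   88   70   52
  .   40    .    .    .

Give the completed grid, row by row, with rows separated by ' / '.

From row 2, 335 − (76 + 55 + 37 + 94) gives (2,2) = 73.
Using row 3: 82 + 64 + 46 + 43 + ? → (3,1) = 335 − 235 = 100.
The remaining cell in column 2 is (4,2) = 335 − 244 = 91.
Using column 4: 103 + 37 + 46 + 70 + ? → (5,4) = 335 − 256 = 79.
Column 5 needs 335; the known cells sum to 274, so (5,5) = 61.
Main diagonal: 73 + 64 + 70 + 61 + ? = 335, so (1,1) = 67.
The remaining cell in anti-diagonal is (5,1) = 335 − 277 = 58.
Using row 1: 67 + 49 + 103 + 85 + ? → (1,3) = 335 − 304 = 31.
Row 4 needs 335; the known cells sum to 301, so (4,1) = 34.
Using row 5: 58 + 40 + 79 + 61 + ? → (5,3) = 335 − 238 = 97.

67 49 31 103 85 / 76 73 55 37 94 / 100 82 64 46 43 / 34 91 88 70 52 / 58 40 97 79 61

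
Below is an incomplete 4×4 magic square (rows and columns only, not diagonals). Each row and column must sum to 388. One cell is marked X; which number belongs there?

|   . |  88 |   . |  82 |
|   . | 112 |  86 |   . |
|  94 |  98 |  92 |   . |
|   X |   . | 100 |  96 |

102

Using row 3: 94 + 98 + 92 + ? → (3,4) = 388 − 284 = 104.
Column 2 needs 388; the known cells sum to 298, so (4,2) = 90.
Column 3: 86 + 92 + 100 + ? = 388, so (1,3) = 110.
Column 4 needs 388; the known cells sum to 282, so (2,4) = 106.
From row 1, 388 − (88 + 110 + 82) gives (1,1) = 108.
Row 2: 112 + 86 + 106 + ? = 388, so (2,1) = 84.
The remaining cell in row 4 is (4,1) = 388 − 286 = 102.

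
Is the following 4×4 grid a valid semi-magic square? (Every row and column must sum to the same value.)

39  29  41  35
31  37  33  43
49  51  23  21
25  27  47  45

Row 1: 39 + 29 + 41 + 35 = 144.
Row 2: 31 + 37 + 33 + 43 = 144.
Row 3: 49 + 51 + 23 + 21 = 144.
Row 4: 25 + 27 + 47 + 45 = 144.
Column 1: 39 + 31 + 49 + 25 = 144.
Column 2: 29 + 37 + 51 + 27 = 144.
Column 3: 41 + 33 + 23 + 47 = 144.
Column 4: 35 + 43 + 21 + 45 = 144.
All lines sum to 144.

Yes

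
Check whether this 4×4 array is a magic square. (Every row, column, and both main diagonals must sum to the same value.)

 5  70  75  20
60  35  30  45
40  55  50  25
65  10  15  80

Row 1: 5 + 70 + 75 + 20 = 170.
Row 2: 60 + 35 + 30 + 45 = 170.
Row 3: 40 + 55 + 50 + 25 = 170.
Row 4: 65 + 10 + 15 + 80 = 170.
Column 1: 5 + 60 + 40 + 65 = 170.
Column 2: 70 + 35 + 55 + 10 = 170.
Column 3: 75 + 30 + 50 + 15 = 170.
Column 4: 20 + 45 + 25 + 80 = 170.
Main diagonal: 5 + 35 + 50 + 80 = 170.
Anti-diagonal: 20 + 30 + 55 + 65 = 170.
All lines sum to 170.

Yes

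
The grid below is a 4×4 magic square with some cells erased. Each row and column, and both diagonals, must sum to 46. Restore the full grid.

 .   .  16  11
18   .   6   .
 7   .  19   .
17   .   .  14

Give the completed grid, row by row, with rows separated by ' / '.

Column 1: 18 + 7 + 17 + ? = 46, so (1,1) = 4.
Using column 3: 16 + 6 + 19 + ? → (4,3) = 46 − 41 = 5.
Main diagonal needs 46; the known cells sum to 37, so (2,2) = 9.
Anti-diagonal needs 46; the known cells sum to 34, so (3,2) = 12.
Row 1 needs 46; the known cells sum to 31, so (1,2) = 15.
Row 2 must total 46; the given cells sum to 33, so (2,4) = 13.
From row 3, 46 − (7 + 12 + 19) gives (3,4) = 8.
Row 4: 17 + 5 + 14 + ? = 46, so (4,2) = 10.

4 15 16 11 / 18 9 6 13 / 7 12 19 8 / 17 10 5 14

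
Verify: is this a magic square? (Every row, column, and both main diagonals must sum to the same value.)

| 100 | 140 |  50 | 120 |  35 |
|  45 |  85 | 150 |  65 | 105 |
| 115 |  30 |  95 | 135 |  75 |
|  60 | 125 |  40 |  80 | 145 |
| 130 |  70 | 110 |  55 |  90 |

No — column 3 sums to 445 but column 5 sums to 450.

Row 1: 100 + 140 + 50 + 120 + 35 = 445.
Row 2: 45 + 85 + 150 + 65 + 105 = 450.
Row 3: 115 + 30 + 95 + 135 + 75 = 450.
Row 4: 60 + 125 + 40 + 80 + 145 = 450.
Row 5: 130 + 70 + 110 + 55 + 90 = 455.
Column 1: 100 + 45 + 115 + 60 + 130 = 450.
Column 2: 140 + 85 + 30 + 125 + 70 = 450.
Column 3: 50 + 150 + 95 + 40 + 110 = 445.
Column 4: 120 + 65 + 135 + 80 + 55 = 455.
Column 5: 35 + 105 + 75 + 145 + 90 = 450.
Main diagonal: 100 + 85 + 95 + 80 + 90 = 450.
Anti-diagonal: 35 + 65 + 95 + 125 + 130 = 450.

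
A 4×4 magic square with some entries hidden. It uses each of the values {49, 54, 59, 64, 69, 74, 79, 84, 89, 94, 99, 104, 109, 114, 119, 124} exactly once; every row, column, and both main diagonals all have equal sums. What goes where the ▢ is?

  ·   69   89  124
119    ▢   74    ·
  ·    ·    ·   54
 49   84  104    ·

The 16 entries sum to 1384, so each line sums to 1384/4 = 346.
Row 1 must total 346; the given cells sum to 282, so (1,1) = 64.
Row 4 must total 346; the given cells sum to 237, so (4,4) = 109.
Column 1 must total 346; the given cells sum to 232, so (3,1) = 114.
Column 3 must total 346; the given cells sum to 267, so (3,3) = 79.
Column 4 must total 346; the given cells sum to 287, so (2,4) = 59.
From main diagonal, 346 − (64 + 79 + 109) gives (2,2) = 94.

94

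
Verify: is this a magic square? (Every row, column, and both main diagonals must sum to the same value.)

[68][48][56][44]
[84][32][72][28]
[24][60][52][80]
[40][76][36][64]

Yes

Row 1: 68 + 48 + 56 + 44 = 216.
Row 2: 84 + 32 + 72 + 28 = 216.
Row 3: 24 + 60 + 52 + 80 = 216.
Row 4: 40 + 76 + 36 + 64 = 216.
Column 1: 68 + 84 + 24 + 40 = 216.
Column 2: 48 + 32 + 60 + 76 = 216.
Column 3: 56 + 72 + 52 + 36 = 216.
Column 4: 44 + 28 + 80 + 64 = 216.
Main diagonal: 68 + 32 + 52 + 64 = 216.
Anti-diagonal: 44 + 72 + 60 + 40 = 216.
All lines sum to 216.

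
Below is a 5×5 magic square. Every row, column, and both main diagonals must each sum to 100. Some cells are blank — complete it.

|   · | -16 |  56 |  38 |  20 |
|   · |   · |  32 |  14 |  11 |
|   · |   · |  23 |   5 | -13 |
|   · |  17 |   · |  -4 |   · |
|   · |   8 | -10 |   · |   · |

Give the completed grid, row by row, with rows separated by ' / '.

2 -16 56 38 20 / -7 50 32 14 11 / 44 41 23 5 -13 / 35 17 -1 -4 53 / 26 8 -10 47 29

Row 1 must total 100; the given cells sum to 98, so (1,1) = 2.
Column 3 must total 100; the given cells sum to 101, so (4,3) = -1.
The remaining cell in column 4 is (5,4) = 100 − 53 = 47.
Anti-diagonal must total 100; the given cells sum to 74, so (5,1) = 26.
Using row 5: 26 + 8 + (-10) + 47 + ? → (5,5) = 100 − 71 = 29.
The remaining cell in column 5 is (4,5) = 100 − 47 = 53.
Using main diagonal: 2 + 23 + (-4) + 29 + ? → (2,2) = 100 − 50 = 50.
Row 2 must total 100; the given cells sum to 107, so (2,1) = -7.
The remaining cell in row 4 is (4,1) = 100 − 65 = 35.
Column 1: 2 + (-7) + 35 + 26 + ? = 100, so (3,1) = 44.
Column 2 needs 100; the known cells sum to 59, so (3,2) = 41.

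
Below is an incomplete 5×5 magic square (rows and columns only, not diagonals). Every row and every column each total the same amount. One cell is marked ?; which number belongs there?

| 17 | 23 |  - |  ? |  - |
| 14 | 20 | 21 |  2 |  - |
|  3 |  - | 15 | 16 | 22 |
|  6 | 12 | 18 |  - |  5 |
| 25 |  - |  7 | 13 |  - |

10

Column 1 is complete and sums to 65; that is the magic constant.
From row 2, 65 − (14 + 20 + 21 + 2) gives (2,5) = 8.
From row 3, 65 − (3 + 15 + 16 + 22) gives (3,2) = 9.
From row 4, 65 − (6 + 12 + 18 + 5) gives (4,4) = 24.
The remaining cell in column 2 is (5,2) = 65 − 64 = 1.
From column 3, 65 − (21 + 15 + 18 + 7) gives (1,3) = 4.
Column 4: 2 + 16 + 24 + 13 + ? = 65, so (1,4) = 10.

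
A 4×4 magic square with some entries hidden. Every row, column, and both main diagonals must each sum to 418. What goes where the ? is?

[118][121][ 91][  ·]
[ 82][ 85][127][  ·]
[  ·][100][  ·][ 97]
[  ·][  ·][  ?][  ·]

94

Row 1: 118 + 121 + 91 + ? = 418, so (1,4) = 88.
Row 2: 82 + 85 + 127 + ? = 418, so (2,4) = 124.
Column 2 must total 418; the given cells sum to 306, so (4,2) = 112.
The remaining cell in column 4 is (4,4) = 418 − 309 = 109.
Main diagonal must total 418; the given cells sum to 312, so (3,3) = 106.
Using anti-diagonal: 88 + 127 + 100 + ? → (4,1) = 418 − 315 = 103.
Using row 3: 100 + 106 + 97 + ? → (3,1) = 418 − 303 = 115.
The remaining cell in row 4 is (4,3) = 418 − 324 = 94.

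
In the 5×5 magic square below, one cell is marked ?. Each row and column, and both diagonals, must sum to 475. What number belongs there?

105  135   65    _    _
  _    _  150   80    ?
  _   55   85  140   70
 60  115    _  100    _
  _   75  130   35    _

Row 3 needs 475; the known cells sum to 350, so (3,1) = 125.
From column 2, 475 − (135 + 55 + 115 + 75) gives (2,2) = 95.
Column 3 needs 475; the known cells sum to 430, so (4,3) = 45.
The remaining cell in column 4 is (1,4) = 475 − 355 = 120.
Main diagonal: 105 + 95 + 85 + 100 + ? = 475, so (5,5) = 90.
Using row 1: 105 + 135 + 65 + 120 + ? → (1,5) = 475 − 425 = 50.
Row 4: 60 + 115 + 45 + 100 + ? = 475, so (4,5) = 155.
From row 5, 475 − (75 + 130 + 35 + 90) gives (5,1) = 145.
The remaining cell in column 1 is (2,1) = 475 − 435 = 40.
Using column 5: 50 + 70 + 155 + 90 + ? → (2,5) = 475 − 365 = 110.

110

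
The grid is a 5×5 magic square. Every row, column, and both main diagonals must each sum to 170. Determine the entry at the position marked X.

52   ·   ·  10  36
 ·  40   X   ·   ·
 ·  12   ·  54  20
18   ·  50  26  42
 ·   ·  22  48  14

Row 4: 18 + 50 + 26 + 42 + ? = 170, so (4,2) = 34.
Column 4 needs 170; the known cells sum to 138, so (2,4) = 32.
Column 5: 36 + 20 + 42 + 14 + ? = 170, so (2,5) = 58.
Main diagonal must total 170; the given cells sum to 132, so (3,3) = 38.
Anti-diagonal must total 170; the given cells sum to 140, so (5,1) = 30.
Using row 3: 12 + 38 + 54 + 20 + ? → (3,1) = 170 − 124 = 46.
Using row 5: 30 + 22 + 48 + 14 + ? → (5,2) = 170 − 114 = 56.
Using column 1: 52 + 46 + 18 + 30 + ? → (2,1) = 170 − 146 = 24.
The remaining cell in column 2 is (1,2) = 170 − 142 = 28.
Row 1 must total 170; the given cells sum to 126, so (1,3) = 44.
From row 2, 170 − (24 + 40 + 32 + 58) gives (2,3) = 16.

16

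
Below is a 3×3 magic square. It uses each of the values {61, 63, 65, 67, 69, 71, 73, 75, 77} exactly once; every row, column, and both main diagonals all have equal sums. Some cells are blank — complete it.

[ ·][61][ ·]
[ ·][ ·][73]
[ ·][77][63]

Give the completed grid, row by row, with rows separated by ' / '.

75 61 71 / 65 69 73 / 67 77 63

The 9 entries sum to 621, so each line sums to 621/3 = 207.
The remaining cell in row 3 is (3,1) = 207 − 140 = 67.
From column 2, 207 − (61 + 77) gives (2,2) = 69.
Column 3 needs 207; the known cells sum to 136, so (1,3) = 71.
Main diagonal needs 207; the known cells sum to 132, so (1,1) = 75.
Row 2 needs 207; the known cells sum to 142, so (2,1) = 65.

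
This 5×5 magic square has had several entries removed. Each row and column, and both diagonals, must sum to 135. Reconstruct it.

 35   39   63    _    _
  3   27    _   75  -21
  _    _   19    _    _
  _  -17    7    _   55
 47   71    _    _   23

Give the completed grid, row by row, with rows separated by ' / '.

From row 2, 135 − (3 + 27 + 75 + (-21)) gives (2,3) = 51.
From column 2, 135 − (39 + 27 + (-17) + 71) gives (3,2) = 15.
Column 3: 63 + 51 + 19 + 7 + ? = 135, so (5,3) = -5.
Main diagonal needs 135; the known cells sum to 104, so (4,4) = 31.
The remaining cell in anti-diagonal is (1,5) = 135 − 124 = 11.
Row 1: 35 + 39 + 63 + 11 + ? = 135, so (1,4) = -13.
The remaining cell in row 4 is (4,1) = 135 − 76 = 59.
From row 5, 135 − (47 + 71 + (-5) + 23) gives (5,4) = -1.
Column 1 needs 135; the known cells sum to 144, so (3,1) = -9.
Column 4 needs 135; the known cells sum to 92, so (3,4) = 43.
Column 5 needs 135; the known cells sum to 68, so (3,5) = 67.

35 39 63 -13 11 / 3 27 51 75 -21 / -9 15 19 43 67 / 59 -17 7 31 55 / 47 71 -5 -1 23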